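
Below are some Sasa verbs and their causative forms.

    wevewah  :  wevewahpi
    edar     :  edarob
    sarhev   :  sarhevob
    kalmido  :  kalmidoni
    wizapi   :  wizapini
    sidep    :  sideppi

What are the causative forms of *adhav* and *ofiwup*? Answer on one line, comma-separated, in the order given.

adhavob, ofiwuppi

Looking at the final sound of each stem: -pi when the stem ends in a voiceless consonant (*wevewah*, *sidep*); -ob when the stem ends in a voiced consonant (*edar*, *sarhev*); -ni when the stem ends in a vowel (*kalmido*, *wizapi*).
*adhav* — final sound /v/ (a voiced consonant) → -ob → *adhavob*.
Since the final sound of *ofiwup* is /p/ (a voiceless consonant), it takes -pi, giving *ofiwuppi*.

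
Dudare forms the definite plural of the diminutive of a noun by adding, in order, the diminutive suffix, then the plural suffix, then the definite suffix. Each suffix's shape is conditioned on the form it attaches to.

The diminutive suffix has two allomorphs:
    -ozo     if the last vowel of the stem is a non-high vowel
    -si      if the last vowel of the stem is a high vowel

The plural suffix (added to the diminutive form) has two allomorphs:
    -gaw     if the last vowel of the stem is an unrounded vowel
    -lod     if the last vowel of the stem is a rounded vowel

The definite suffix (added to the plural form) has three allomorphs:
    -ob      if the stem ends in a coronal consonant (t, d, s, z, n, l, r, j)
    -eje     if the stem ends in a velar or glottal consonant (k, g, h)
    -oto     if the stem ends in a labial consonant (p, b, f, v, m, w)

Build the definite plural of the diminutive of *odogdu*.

Since the last vowel of *odogdu* is /u/ (a high vowel), it takes -si, giving *odogdusi*.
The diminutive form *odogdusi*: last vowel = /i/, an unrounded vowel → -gaw → *odogdusigaw*.
The plural form *odogdusigaw* — final consonant /w/ (labial) → -oto → *odogdusigawoto*.

odogdusigawoto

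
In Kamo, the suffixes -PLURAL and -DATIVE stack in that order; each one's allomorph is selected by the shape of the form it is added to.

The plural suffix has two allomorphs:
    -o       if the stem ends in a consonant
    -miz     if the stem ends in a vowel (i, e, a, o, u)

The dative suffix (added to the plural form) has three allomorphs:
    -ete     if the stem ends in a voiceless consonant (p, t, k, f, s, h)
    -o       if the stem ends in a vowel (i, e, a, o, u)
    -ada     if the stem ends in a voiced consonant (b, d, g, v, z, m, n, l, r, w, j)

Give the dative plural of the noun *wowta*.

wowtamizada

*wowta* — final sound /a/ (a vowel) → -miz → *wowtamiz*.
The plural form *wowtamiz* — final sound /z/ (a voiced consonant) → -ada → *wowtamizada*.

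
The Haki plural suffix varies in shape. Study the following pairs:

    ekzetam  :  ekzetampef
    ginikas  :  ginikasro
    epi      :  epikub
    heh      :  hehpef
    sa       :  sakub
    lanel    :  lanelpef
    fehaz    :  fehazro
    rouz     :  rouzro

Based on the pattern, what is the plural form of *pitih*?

The suffix is conditioned by the final sound: -ro when the stem ends in a sibilant (*ginikas*, *fehaz*, *rouz*); -pef when the stem ends in a non-sibilant consonant (*ekzetam*, *heh*, *lanel*); -kub when the stem ends in a vowel (*epi*, *sa*).
*pitih*: final sound = /h/, a non-sibilant consonant → -pef → *pitihpef*.

pitihpef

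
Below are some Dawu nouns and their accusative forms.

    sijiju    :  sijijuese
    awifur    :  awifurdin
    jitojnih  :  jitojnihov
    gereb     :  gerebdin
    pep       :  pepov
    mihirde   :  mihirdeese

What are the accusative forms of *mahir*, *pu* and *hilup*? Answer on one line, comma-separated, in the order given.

Looking at the final sound of each stem: -ov when the stem ends in a voiceless consonant (*jitojnih*, *pep*); -din when the stem ends in a voiced consonant (*awifur*, *gereb*); -ese when the stem ends in a vowel (*sijiju*, *mihirde*).
Since the final sound of *mahir* is /r/ (a voiced consonant), it takes -din, giving *mahirdin*.
*pu* — final sound /u/ (a vowel) → -ese → *puese*.
*hilup*: final sound = /p/, a voiceless consonant → -ov → *hilupov*.

mahirdin, puese, hilupov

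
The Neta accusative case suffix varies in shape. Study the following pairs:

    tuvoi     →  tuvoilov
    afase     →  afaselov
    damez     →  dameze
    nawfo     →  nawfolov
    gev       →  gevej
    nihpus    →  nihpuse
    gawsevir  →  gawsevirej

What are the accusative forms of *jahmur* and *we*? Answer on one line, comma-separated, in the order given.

jahmurej, welov

The suffix is conditioned by the final sound: -e when the stem ends in a sibilant (*damez*, *nihpus*); -ej when the stem ends in a non-sibilant consonant (*gev*, *gawsevir*); -lov when the stem ends in a vowel (*tuvoi*, *afase*, *nawfo*).
*jahmur*: final sound = /r/, a non-sibilant consonant → -ej → *jahmurej*.
*we*: final sound = /e/, a vowel → -lov → *welov*.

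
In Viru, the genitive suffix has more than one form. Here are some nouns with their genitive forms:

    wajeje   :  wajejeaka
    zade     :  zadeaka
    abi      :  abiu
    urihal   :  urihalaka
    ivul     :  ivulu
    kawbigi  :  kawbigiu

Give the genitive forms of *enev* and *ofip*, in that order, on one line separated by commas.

The pattern is height harmony: -u when the last vowel of the stem is a high vowel (*abi*, *ivul*, *kawbigi*); -aka when the last vowel of the stem is a non-high vowel (*wajeje*, *zade*, *urihal*).
Since the last vowel of *enev* is /e/ (a non-high vowel), it takes -aka, giving *enevaka*.
*ofip* — last vowel /i/ (a high vowel) → -u → *ofipu*.

enevaka, ofipu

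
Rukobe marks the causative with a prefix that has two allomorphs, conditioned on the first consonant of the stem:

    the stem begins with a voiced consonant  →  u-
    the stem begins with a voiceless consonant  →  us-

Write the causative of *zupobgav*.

uzupobgav

*zupobgav*: first consonant = /z/, voiced → u- → *uzupobgav*.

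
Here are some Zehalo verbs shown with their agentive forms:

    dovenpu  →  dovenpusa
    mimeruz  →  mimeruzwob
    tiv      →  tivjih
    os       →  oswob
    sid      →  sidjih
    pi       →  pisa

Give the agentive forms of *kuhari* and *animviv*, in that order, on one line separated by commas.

Looking at the final sound of each stem: -wob when the stem ends in a sibilant (*mimeruz*, *os*); -jih when the stem ends in a non-sibilant consonant (*tiv*, *sid*); -sa when the stem ends in a vowel (*dovenpu*, *pi*).
*kuhari*: final sound = /i/, a vowel → -sa → *kuharisa*.
The final sound of *animviv* is /v/, which is a non-sibilant consonant, so the suffix is -jih, giving *animvivjih*.

kuharisa, animvivjih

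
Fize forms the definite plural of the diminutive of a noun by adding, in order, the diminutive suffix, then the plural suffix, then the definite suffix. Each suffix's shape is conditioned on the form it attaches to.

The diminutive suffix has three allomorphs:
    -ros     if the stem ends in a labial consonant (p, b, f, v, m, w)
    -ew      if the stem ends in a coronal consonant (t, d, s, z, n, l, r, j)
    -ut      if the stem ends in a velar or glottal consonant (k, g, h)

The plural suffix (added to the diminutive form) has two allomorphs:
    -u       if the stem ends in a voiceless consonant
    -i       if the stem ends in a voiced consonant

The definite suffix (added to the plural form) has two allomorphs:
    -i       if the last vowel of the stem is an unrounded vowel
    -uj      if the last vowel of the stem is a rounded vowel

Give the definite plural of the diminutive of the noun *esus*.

esusewii

*esus* — final consonant /s/ (coronal) → -ew → *esusew*.
The final consonant of the diminutive form *esusew* is /w/, which is voiced, so the plural suffix is -i, giving *esusewi*.
The last vowel of the plural form *esusewi* is /i/, which is an unrounded vowel, so the definite suffix is -i, giving *esusewii*.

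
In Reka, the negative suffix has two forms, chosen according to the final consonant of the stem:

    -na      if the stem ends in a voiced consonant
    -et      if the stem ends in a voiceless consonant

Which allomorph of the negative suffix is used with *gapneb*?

-na

*gapneb*: final consonant = /b/, voiced → -na.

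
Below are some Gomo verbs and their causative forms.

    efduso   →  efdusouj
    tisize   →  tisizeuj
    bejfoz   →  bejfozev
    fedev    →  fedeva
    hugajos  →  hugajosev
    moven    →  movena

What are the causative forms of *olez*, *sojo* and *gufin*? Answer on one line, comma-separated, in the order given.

olezev, sojouj, gufina

The suffix is conditioned by the final sound: -ev when the stem ends in a sibilant (*bejfoz*, *hugajos*); -a when the stem ends in a non-sibilant consonant (*fedev*, *moven*); -uj when the stem ends in a vowel (*efduso*, *tisize*).
*olez*: final sound = /z/, a sibilant → -ev → *olezev*.
Since the final sound of *sojo* is /o/ (a vowel), it takes -uj, giving *sojouj*.
Since the final sound of *gufin* is /n/ (a non-sibilant consonant), it takes -a, giving *gufina*.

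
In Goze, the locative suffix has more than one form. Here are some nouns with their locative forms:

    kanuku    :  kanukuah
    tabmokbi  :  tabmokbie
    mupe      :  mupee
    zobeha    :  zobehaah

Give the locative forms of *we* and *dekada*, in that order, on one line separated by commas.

wee, dekadaah

Looking at the last vowel of each stem: -e when the last vowel of the stem is a front vowel (*tabmokbi*, *mupe*); -ah when the last vowel of the stem is a back vowel (*kanuku*, *zobeha*).
Since the last vowel of *we* is /e/ (a front vowel), it takes -e, giving *wee*.
Since the last vowel of *dekada* is /a/ (a back vowel), it takes -ah, giving *dekadaah*.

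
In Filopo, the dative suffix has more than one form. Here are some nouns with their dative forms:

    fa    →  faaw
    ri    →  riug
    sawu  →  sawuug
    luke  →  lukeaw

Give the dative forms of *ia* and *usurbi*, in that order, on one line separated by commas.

iaaw, usurbiug

Looking at the last vowel of each stem: -ug when the last vowel of the stem is a high vowel (*ri*, *sawu*); -aw when the last vowel of the stem is a non-high vowel (*fa*, *luke*).
The last vowel of *ia* is /a/, which is a non-high vowel, so the suffix is -aw, giving *iaaw*.
The last vowel of *usurbi* is /i/, which is a high vowel, so the suffix is -ug, giving *usurbiug*.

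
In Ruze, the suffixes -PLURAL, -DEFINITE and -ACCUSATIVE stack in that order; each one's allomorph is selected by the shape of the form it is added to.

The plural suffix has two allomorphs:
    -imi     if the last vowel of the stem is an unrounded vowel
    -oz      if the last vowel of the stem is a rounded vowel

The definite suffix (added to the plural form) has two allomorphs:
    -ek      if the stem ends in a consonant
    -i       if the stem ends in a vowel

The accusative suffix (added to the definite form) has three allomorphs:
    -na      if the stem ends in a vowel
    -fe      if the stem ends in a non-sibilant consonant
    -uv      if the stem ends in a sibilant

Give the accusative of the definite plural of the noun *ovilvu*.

The last vowel of *ovilvu* is /u/, which is a rounded vowel, so the plural suffix is -oz, giving *ovilvuoz*.
Since the final sound of the plural form *ovilvuoz* is /z/ (a consonant), it takes -ek, giving *ovilvuozek*.
The definite form *ovilvuozek* — final sound /k/ (a non-sibilant consonant) → -fe → *ovilvuozekfe*.

ovilvuozekfe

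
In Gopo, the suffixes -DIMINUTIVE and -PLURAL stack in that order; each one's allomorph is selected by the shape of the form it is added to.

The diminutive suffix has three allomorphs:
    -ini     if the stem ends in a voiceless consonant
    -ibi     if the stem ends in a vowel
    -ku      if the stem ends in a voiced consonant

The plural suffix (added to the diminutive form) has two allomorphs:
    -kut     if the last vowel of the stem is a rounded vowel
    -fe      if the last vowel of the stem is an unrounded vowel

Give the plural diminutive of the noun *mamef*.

The final sound of *mamef* is /f/, which is a voiceless consonant, so the diminutive suffix is -ini, giving *mamefini*.
The last vowel of the diminutive form *mamefini* is /i/, which is an unrounded vowel, so the plural suffix is -fe, giving *mamefinife*.

mamefinife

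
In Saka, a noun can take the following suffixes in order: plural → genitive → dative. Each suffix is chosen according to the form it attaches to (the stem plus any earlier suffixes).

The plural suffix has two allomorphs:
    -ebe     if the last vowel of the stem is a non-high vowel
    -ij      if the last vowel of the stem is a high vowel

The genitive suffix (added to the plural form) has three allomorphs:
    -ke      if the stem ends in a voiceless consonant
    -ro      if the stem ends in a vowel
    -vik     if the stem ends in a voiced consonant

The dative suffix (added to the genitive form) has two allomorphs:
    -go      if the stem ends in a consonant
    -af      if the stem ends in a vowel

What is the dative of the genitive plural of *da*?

Since the last vowel of *da* is /a/ (a non-high vowel), it takes -ebe, giving *daebe*.
Since the final sound of the plural form *daebe* is /e/ (a vowel), it takes -ro, giving *daebero*.
The genitive form *daebero* — final sound /o/ (a vowel) → -af → *daeberoaf*.

daeberoaf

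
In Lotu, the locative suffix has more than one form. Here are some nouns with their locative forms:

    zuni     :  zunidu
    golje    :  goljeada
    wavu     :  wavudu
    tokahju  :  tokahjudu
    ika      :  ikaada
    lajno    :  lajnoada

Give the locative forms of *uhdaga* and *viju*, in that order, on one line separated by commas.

uhdagaada, vijudu

The alternation tracks the last vowel of the stem — -du when the last vowel of the stem is a high vowel (*zuni*, *wavu*, *tokahju*); -ada when the last vowel of the stem is a non-high vowel (*golje*, *ika*, *lajno*).
*uhdaga*: last vowel = /a/, a non-high vowel → -ada → *uhdagaada*.
*viju*: last vowel = /u/, a high vowel → -du → *vijudu*.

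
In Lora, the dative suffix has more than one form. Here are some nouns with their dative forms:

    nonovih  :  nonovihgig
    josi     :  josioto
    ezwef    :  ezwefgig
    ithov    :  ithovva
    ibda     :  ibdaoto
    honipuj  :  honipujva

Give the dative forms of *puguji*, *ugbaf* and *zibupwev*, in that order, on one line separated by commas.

The pattern is voicing of the final sound: -gig when the stem ends in a voiceless consonant (*nonovih*, *ezwef*); -va when the stem ends in a voiced consonant (*ithov*, *honipuj*); -oto when the stem ends in a vowel (*josi*, *ibda*).
*puguji* — final sound /i/ (a vowel) → -oto → *pugujioto*.
The final sound of *ugbaf* is /f/, which is a voiceless consonant, so the suffix is -gig, giving *ugbafgig*.
Since the final sound of *zibupwev* is /v/ (a voiced consonant), it takes -va, giving *zibupwevva*.

pugujioto, ugbafgig, zibupwevva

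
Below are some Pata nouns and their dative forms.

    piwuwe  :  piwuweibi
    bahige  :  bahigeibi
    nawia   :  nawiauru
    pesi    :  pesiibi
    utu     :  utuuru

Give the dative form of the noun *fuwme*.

The suffix is conditioned by the last vowel: -ibi when the last vowel of the stem is a front vowel (*piwuwe*, *bahige*, *pesi*); -uru when the last vowel of the stem is a back vowel (*nawia*, *utu*).
*fuwme*: last vowel = /e/, a front vowel → -ibi → *fuwmeibi*.

fuwmeibi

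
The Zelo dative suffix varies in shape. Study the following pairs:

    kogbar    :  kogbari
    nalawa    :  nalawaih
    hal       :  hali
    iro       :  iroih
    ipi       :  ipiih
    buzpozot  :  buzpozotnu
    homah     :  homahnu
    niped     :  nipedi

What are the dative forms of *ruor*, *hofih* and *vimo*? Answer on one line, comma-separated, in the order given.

ruori, hofihnu, vimoih

The pattern is voicing of the final sound: -nu when the stem ends in a voiceless consonant (*buzpozot*, *homah*); -i when the stem ends in a voiced consonant (*kogbar*, *hal*, *niped*); -ih when the stem ends in a vowel (*nalawa*, *iro*, *ipi*).
*ruor*: final sound = /r/, a voiced consonant → -i → *ruori*.
Since the final sound of *hofih* is /h/ (a voiceless consonant), it takes -nu, giving *hofihnu*.
*vimo* — final sound /o/ (a vowel) → -ih → *vimoih*.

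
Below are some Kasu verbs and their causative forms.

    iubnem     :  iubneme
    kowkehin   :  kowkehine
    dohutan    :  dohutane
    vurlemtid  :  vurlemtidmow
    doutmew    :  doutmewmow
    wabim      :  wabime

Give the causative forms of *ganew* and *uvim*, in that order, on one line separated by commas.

The pattern is nasality of the final consonant: -e when the stem ends in a nasal (*iubnem*, *kowkehin*, *dohutan*, *wabim*); -mow when the stem ends in a non-nasal consonant (*vurlemtid*, *doutmew*).
Since the final consonant of *ganew* is /w/ (non-nasal), it takes -mow, giving *ganewmow*.
*uvim*: final consonant = /m/, a nasal → -e → *uvime*.

ganewmow, uvime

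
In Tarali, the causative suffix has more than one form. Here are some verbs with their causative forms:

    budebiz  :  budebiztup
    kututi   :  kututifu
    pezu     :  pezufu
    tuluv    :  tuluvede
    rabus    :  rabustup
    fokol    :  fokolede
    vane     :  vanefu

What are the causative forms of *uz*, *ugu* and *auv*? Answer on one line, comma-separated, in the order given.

uztup, ugufu, auvede

The suffix is conditioned by the final sound: -tup when the stem ends in a sibilant (*budebiz*, *rabus*); -ede when the stem ends in a non-sibilant consonant (*tuluv*, *fokol*); -fu when the stem ends in a vowel (*kututi*, *pezu*, *vane*).
The final sound of *uz* is /z/, which is a sibilant, so the suffix is -tup, giving *uztup*.
Since the final sound of *ugu* is /u/ (a vowel), it takes -fu, giving *ugufu*.
Since the final sound of *auv* is /v/ (a non-sibilant consonant), it takes -ede, giving *auvede*.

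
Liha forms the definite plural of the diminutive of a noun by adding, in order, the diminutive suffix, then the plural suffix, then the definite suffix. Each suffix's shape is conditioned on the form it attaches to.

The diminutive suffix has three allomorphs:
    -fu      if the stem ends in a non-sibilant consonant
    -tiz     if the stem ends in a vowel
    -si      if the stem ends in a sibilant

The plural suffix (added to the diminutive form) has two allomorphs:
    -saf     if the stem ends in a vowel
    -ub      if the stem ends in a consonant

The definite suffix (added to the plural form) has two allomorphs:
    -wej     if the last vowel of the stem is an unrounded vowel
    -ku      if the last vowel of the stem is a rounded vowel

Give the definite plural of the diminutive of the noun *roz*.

rozsisafwej

*roz*: final sound = /z/, a sibilant → -si → *rozsi*.
The diminutive form *rozsi* — final sound /i/ (a vowel) → -saf → *rozsisaf*.
Since the last vowel of the plural form *rozsisaf* is /a/ (an unrounded vowel), it takes -wej, giving *rozsisafwej*.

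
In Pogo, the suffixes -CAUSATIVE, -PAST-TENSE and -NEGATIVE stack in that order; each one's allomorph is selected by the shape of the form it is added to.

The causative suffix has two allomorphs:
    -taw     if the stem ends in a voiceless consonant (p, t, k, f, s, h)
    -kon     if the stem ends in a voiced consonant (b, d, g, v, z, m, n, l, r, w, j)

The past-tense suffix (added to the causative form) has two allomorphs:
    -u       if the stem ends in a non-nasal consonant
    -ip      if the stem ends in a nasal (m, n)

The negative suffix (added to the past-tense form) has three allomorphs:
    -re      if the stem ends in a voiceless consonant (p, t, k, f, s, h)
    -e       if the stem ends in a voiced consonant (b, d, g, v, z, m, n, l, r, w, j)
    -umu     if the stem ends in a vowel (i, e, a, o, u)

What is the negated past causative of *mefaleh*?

*mefaleh*: final consonant = /h/, voiceless → -taw → *mefalehtaw*.
The causative form *mefalehtaw* — final consonant /w/ (non-nasal) → -u → *mefalehtawu*.
The past-tense form *mefalehtawu* — final sound /u/ (a vowel) → -umu → *mefalehtawuumu*.

mefalehtawuumu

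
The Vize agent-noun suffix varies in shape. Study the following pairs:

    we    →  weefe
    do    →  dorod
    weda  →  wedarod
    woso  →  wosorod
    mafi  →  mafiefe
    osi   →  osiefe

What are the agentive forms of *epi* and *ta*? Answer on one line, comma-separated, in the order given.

The suffix is conditioned by the last vowel: -efe when the last vowel of the stem is a front vowel (*we*, *mafi*, *osi*); -rod when the last vowel of the stem is a back vowel (*do*, *weda*, *woso*).
Since the last vowel of *epi* is /i/ (a front vowel), it takes -efe, giving *epiefe*.
The last vowel of *ta* is /a/, which is a back vowel, so the suffix is -rod, giving *tarod*.

epiefe, tarod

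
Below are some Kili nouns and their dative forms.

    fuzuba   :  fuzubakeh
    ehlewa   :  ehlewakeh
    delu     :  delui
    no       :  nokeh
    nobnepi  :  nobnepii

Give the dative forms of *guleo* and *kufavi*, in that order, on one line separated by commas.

The alternation tracks the last vowel of the stem — -i when the last vowel of the stem is a high vowel (*delu*, *nobnepi*); -keh when the last vowel of the stem is a non-high vowel (*fuzuba*, *ehlewa*, *no*).
Since the last vowel of *guleo* is /o/ (a non-high vowel), it takes -keh, giving *guleokeh*.
*kufavi*: last vowel = /i/, a high vowel → -i → *kufavii*.

guleokeh, kufavii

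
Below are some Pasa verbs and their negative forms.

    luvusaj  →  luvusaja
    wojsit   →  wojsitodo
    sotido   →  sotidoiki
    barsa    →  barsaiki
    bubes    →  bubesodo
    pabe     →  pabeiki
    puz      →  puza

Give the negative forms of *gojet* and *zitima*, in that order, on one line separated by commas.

The alternation tracks the final sound of the stem — -odo when the stem ends in a voiceless consonant (*wojsit*, *bubes*); -a when the stem ends in a voiced consonant (*luvusaj*, *puz*); -iki when the stem ends in a vowel (*sotido*, *barsa*, *pabe*).
The final sound of *gojet* is /t/, which is a voiceless consonant, so the suffix is -odo, giving *gojetodo*.
Since the final sound of *zitima* is /a/ (a vowel), it takes -iki, giving *zitimaiki*.

gojetodo, zitimaiki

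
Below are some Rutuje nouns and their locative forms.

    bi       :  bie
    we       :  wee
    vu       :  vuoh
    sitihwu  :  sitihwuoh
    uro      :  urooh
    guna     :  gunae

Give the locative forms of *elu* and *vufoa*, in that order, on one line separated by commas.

The alternation tracks the last vowel of the stem — -oh when the last vowel of the stem is a rounded vowel (*vu*, *sitihwu*, *uro*); -e when the last vowel of the stem is an unrounded vowel (*bi*, *we*, *guna*).
Since the last vowel of *elu* is /u/ (a rounded vowel), it takes -oh, giving *eluoh*.
*vufoa*: last vowel = /a/, an unrounded vowel → -e → *vufoae*.

eluoh, vufoae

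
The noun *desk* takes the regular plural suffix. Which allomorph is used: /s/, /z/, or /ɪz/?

The stem *desk* ends in a voiceless non-sibilant consonant.
The plural suffix surfaces as /ɪz/ after sibilants, /s/ after other voiceless consonants, and /z/ after other voiced sounds.
So the plural -s on *desk* is pronounced /s/.

/s/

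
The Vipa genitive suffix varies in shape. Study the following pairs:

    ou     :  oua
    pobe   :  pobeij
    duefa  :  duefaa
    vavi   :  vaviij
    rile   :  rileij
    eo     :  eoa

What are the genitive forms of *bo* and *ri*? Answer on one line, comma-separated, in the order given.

Looking at the last vowel of each stem: -ij when the last vowel of the stem is a front vowel (*pobe*, *vavi*, *rile*); -a when the last vowel of the stem is a back vowel (*ou*, *duefa*, *eo*).
*bo* — last vowel /o/ (a back vowel) → -a → *boa*.
*ri*: last vowel = /i/, a front vowel → -ij → *riij*.

boa, riij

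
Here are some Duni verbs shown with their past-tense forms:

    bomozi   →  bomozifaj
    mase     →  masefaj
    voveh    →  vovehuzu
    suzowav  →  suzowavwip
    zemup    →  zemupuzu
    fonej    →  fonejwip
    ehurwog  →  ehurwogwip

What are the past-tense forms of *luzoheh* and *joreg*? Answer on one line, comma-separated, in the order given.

luzohehuzu, joregwip

The alternation tracks the final sound of the stem — -uzu when the stem ends in a voiceless consonant (*voveh*, *zemup*); -wip when the stem ends in a voiced consonant (*suzowav*, *fonej*, *ehurwog*); -faj when the stem ends in a vowel (*bomozi*, *mase*).
The final sound of *luzoheh* is /h/, which is a voiceless consonant, so the suffix is -uzu, giving *luzohehuzu*.
The final sound of *joreg* is /g/, which is a voiced consonant, so the suffix is -wip, giving *joregwip*.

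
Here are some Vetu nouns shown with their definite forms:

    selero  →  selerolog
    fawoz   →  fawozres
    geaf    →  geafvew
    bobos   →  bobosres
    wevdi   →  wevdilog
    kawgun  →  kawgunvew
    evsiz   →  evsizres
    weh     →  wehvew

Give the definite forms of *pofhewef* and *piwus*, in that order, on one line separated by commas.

pofhewefvew, piwusres

The suffix is conditioned by the final sound: -res when the stem ends in a sibilant (*fawoz*, *bobos*, *evsiz*); -vew when the stem ends in a non-sibilant consonant (*geaf*, *kawgun*, *weh*); -log when the stem ends in a vowel (*selero*, *wevdi*).
*pofhewef* — final sound /f/ (a non-sibilant consonant) → -vew → *pofhewefvew*.
Since the final sound of *piwus* is /s/ (a sibilant), it takes -res, giving *piwusres*.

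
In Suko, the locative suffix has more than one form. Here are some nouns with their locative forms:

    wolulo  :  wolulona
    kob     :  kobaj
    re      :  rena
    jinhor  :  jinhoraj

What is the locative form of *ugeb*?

ugebaj

The pattern is consonant vs. vowel: -aj when the stem ends in a consonant (*kob*, *jinhor*); -na when the stem ends in a vowel (*wolulo*, *re*).
Since the final sound of *ugeb* is /b/ (a consonant), it takes -aj, giving *ugebaj*.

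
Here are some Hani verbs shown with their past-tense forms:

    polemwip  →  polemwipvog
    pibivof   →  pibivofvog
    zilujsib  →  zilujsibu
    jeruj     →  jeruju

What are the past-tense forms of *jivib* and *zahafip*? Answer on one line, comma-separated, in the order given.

The alternation tracks the final consonant of the stem — -vog when the stem ends in a voiceless consonant (*polemwip*, *pibivof*); -u when the stem ends in a voiced consonant (*zilujsib*, *jeruj*).
*jivib* — final consonant /b/ (voiced) → -u → *jivibu*.
Since the final consonant of *zahafip* is /p/ (voiceless), it takes -vog, giving *zahafipvog*.

jivibu, zahafipvog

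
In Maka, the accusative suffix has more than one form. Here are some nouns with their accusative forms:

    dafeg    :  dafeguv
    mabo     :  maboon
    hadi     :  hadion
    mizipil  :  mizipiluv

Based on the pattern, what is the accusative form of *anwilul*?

Looking at the final sound of each stem: -uv when the stem ends in a consonant (*dafeg*, *mizipil*); -on when the stem ends in a vowel (*mabo*, *hadi*).
*anwilul* — final sound /l/ (a consonant) → -uv → *anwiluluv*.

anwiluluv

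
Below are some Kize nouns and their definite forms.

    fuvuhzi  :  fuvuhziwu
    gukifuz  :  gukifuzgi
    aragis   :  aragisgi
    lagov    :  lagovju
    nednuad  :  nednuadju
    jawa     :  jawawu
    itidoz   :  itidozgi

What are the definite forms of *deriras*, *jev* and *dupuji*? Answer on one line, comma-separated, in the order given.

The suffix is conditioned by the final sound: -gi when the stem ends in a sibilant (*gukifuz*, *aragis*, *itidoz*); -ju when the stem ends in a non-sibilant consonant (*lagov*, *nednuad*); -wu when the stem ends in a vowel (*fuvuhzi*, *jawa*).
*deriras* — final sound /s/ (a sibilant) → -gi → *derirasgi*.
*jev*: final sound = /v/, a non-sibilant consonant → -ju → *jevju*.
*dupuji*: final sound = /i/, a vowel → -wu → *dupujiwu*.

derirasgi, jevju, dupujiwu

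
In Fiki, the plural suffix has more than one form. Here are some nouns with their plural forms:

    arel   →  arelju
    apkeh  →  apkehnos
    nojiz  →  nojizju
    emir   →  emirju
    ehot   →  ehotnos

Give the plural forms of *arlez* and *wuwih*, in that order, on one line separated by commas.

arlezju, wuwihnos

The alternation tracks the final consonant of the stem — -nos when the stem ends in a voiceless consonant (*apkeh*, *ehot*); -ju when the stem ends in a voiced consonant (*arel*, *nojiz*, *emir*).
*arlez*: final consonant = /z/, voiced → -ju → *arlezju*.
The final consonant of *wuwih* is /h/, which is voiceless, so the suffix is -nos, giving *wuwihnos*.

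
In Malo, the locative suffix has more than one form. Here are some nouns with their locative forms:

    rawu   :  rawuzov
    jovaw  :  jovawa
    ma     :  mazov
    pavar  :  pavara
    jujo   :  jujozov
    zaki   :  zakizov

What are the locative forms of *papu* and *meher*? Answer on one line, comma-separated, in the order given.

papuzov, mehera

The suffix is conditioned by the final sound: -a when the stem ends in a consonant (*jovaw*, *pavar*); -zov when the stem ends in a vowel (*rawu*, *ma*, *jujo*, *zaki*).
Since the final sound of *papu* is /u/ (a vowel), it takes -zov, giving *papuzov*.
*meher*: final sound = /r/, a consonant → -a → *mehera*.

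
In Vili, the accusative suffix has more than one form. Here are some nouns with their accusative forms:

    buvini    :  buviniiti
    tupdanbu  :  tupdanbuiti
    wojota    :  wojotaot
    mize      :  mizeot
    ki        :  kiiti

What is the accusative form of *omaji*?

The pattern is height harmony: -iti when the last vowel of the stem is a high vowel (*buvini*, *tupdanbu*, *ki*); -ot when the last vowel of the stem is a non-high vowel (*wojota*, *mize*).
*omaji* — last vowel /i/ (a high vowel) → -iti → *omajiiti*.

omajiiti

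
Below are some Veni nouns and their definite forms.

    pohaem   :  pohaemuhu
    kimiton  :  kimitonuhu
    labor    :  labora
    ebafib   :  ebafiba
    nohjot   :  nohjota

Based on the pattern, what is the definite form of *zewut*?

The pattern is nasality of the final consonant: -uhu when the stem ends in a nasal (*pohaem*, *kimiton*); -a when the stem ends in a non-nasal consonant (*labor*, *ebafib*, *nohjot*).
*zewut* — final consonant /t/ (non-nasal) → -a → *zewuta*.

zewuta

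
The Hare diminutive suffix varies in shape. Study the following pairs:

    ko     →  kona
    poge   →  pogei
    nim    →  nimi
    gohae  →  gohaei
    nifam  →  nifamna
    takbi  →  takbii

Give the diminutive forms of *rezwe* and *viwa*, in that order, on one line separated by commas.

rezwei, viwana

The alternation tracks the last vowel of the stem — -i when the last vowel of the stem is a front vowel (*poge*, *nim*, *gohae*, *takbi*); -na when the last vowel of the stem is a back vowel (*ko*, *nifam*).
Since the last vowel of *rezwe* is /e/ (a front vowel), it takes -i, giving *rezwei*.
Since the last vowel of *viwa* is /a/ (a back vowel), it takes -na, giving *viwana*.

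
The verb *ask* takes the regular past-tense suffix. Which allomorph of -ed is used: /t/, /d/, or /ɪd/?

/t/

The stem *ask* ends in a voiceless consonant other than /t/.
The -ed suffix is realized as /ɪd/ after /t, d/; as /t/ after other voiceless consonants; and as /d/ after other voiced sounds.
So -ed on *ask* is pronounced /t/.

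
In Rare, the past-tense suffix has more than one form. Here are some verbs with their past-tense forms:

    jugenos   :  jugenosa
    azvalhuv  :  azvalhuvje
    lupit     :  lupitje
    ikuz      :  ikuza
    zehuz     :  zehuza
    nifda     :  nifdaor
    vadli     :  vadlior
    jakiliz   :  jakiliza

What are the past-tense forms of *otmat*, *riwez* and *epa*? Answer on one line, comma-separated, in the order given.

otmatje, riweza, epaor

Looking at the final sound of each stem: -a when the stem ends in a sibilant (*jugenos*, *ikuz*, *zehuz*, *jakiliz*); -je when the stem ends in a non-sibilant consonant (*azvalhuv*, *lupit*); -or when the stem ends in a vowel (*nifda*, *vadli*).
Since the final sound of *otmat* is /t/ (a non-sibilant consonant), it takes -je, giving *otmatje*.
Since the final sound of *riwez* is /z/ (a sibilant), it takes -a, giving *riweza*.
*epa*: final sound = /a/, a vowel → -or → *epaor*.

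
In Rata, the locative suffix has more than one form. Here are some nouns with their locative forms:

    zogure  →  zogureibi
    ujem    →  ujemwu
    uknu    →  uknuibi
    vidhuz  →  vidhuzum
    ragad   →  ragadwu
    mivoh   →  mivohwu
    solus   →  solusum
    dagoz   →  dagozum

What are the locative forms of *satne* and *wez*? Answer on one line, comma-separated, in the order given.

Looking at the final sound of each stem: -um when the stem ends in a sibilant (*vidhuz*, *solus*, *dagoz*); -wu when the stem ends in a non-sibilant consonant (*ujem*, *ragad*, *mivoh*); -ibi when the stem ends in a vowel (*zogure*, *uknu*).
*satne*: final sound = /e/, a vowel → -ibi → *satneibi*.
*wez* — final sound /z/ (a sibilant) → -um → *wezum*.

satneibi, wezum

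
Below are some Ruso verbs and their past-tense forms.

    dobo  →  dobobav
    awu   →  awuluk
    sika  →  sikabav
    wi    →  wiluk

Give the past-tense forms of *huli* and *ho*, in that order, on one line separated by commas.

Looking at the last vowel of each stem: -luk when the last vowel of the stem is a high vowel (*awu*, *wi*); -bav when the last vowel of the stem is a non-high vowel (*dobo*, *sika*).
The last vowel of *huli* is /i/, which is a high vowel, so the suffix is -luk, giving *huliluk*.
The last vowel of *ho* is /o/, which is a non-high vowel, so the suffix is -bav, giving *hobav*.

huliluk, hobav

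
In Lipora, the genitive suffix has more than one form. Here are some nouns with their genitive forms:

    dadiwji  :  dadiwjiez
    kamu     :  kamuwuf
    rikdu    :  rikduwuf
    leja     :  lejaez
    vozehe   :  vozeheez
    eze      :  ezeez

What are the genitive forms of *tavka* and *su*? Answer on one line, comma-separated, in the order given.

tavkaez, suwuf

The alternation tracks the last vowel of the stem — -wuf when the last vowel of the stem is a rounded vowel (*kamu*, *rikdu*); -ez when the last vowel of the stem is an unrounded vowel (*dadiwji*, *leja*, *vozehe*, *eze*).
The last vowel of *tavka* is /a/, which is an unrounded vowel, so the suffix is -ez, giving *tavkaez*.
*su* — last vowel /u/ (a rounded vowel) → -wuf → *suwuf*.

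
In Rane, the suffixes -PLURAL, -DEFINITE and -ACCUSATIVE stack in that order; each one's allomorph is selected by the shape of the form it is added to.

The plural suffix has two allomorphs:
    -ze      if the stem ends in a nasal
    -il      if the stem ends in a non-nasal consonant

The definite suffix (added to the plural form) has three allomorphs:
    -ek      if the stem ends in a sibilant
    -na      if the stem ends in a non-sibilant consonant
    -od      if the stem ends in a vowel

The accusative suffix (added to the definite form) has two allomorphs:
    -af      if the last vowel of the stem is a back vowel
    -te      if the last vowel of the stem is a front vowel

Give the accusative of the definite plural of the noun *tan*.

tanzeodaf

Since the final consonant of *tan* is /n/ (a nasal), it takes -ze, giving *tanze*.
The plural form *tanze* — final sound /e/ (a vowel) → -od → *tanzeod*.
Since the last vowel of the definite form *tanzeod* is /o/ (a back vowel), it takes -af, giving *tanzeodaf*.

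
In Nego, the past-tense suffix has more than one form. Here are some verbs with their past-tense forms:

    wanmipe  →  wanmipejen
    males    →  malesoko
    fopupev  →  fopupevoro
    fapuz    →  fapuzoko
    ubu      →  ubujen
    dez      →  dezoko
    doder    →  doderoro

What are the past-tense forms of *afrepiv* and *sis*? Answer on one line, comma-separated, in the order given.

The suffix is conditioned by the final sound: -oko when the stem ends in a sibilant (*males*, *fapuz*, *dez*); -oro when the stem ends in a non-sibilant consonant (*fopupev*, *doder*); -jen when the stem ends in a vowel (*wanmipe*, *ubu*).
Since the final sound of *afrepiv* is /v/ (a non-sibilant consonant), it takes -oro, giving *afrepivoro*.
*sis* — final sound /s/ (a sibilant) → -oko → *sisoko*.

afrepivoro, sisoko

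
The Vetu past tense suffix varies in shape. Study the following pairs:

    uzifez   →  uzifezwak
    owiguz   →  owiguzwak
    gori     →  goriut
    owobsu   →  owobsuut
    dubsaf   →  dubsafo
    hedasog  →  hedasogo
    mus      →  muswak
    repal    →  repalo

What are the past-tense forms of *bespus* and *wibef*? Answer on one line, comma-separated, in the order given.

The pattern is sibilance of the final sound: -wak when the stem ends in a sibilant (*uzifez*, *owiguz*, *mus*); -o when the stem ends in a non-sibilant consonant (*dubsaf*, *hedasog*, *repal*); -ut when the stem ends in a vowel (*gori*, *owobsu*).
*bespus*: final sound = /s/, a sibilant → -wak → *bespuswak*.
Since the final sound of *wibef* is /f/ (a non-sibilant consonant), it takes -o, giving *wibefo*.

bespuswak, wibefo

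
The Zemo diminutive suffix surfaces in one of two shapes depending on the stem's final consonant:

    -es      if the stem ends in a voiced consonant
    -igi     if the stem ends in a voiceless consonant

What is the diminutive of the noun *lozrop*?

*lozrop* — final consonant /p/ (voiceless) → -igi → *lozropigi*.

lozropigi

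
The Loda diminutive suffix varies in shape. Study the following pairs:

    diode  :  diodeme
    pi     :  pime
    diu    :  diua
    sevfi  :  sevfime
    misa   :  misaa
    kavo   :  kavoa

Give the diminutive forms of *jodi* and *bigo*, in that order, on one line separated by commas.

jodime, bigoa

Looking at the last vowel of each stem: -me when the last vowel of the stem is a front vowel (*diode*, *pi*, *sevfi*); -a when the last vowel of the stem is a back vowel (*diu*, *misa*, *kavo*).
The last vowel of *jodi* is /i/, which is a front vowel, so the suffix is -me, giving *jodime*.
*bigo* — last vowel /o/ (a back vowel) → -a → *bigoa*.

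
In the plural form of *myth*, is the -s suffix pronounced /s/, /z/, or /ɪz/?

The stem *myth* ends in a voiceless non-sibilant consonant.
The plural suffix surfaces as /ɪz/ after sibilants, /s/ after other voiceless consonants, and /z/ after other voiced sounds.
So the plural -s on *myth* is pronounced /s/.

/s/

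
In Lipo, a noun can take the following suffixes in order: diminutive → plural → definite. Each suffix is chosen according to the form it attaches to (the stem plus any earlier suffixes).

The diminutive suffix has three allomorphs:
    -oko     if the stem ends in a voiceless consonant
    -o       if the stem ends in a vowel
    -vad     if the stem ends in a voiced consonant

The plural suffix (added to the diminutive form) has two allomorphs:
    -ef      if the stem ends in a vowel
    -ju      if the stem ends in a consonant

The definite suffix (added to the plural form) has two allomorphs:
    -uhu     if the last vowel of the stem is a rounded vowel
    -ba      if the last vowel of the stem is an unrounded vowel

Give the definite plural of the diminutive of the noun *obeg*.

obegvadjuuhu

*obeg* — final sound /g/ (a voiced consonant) → -vad → *obegvad*.
Since the final sound of the diminutive form *obegvad* is /d/ (a consonant), it takes -ju, giving *obegvadju*.
The plural form *obegvadju*: last vowel = /u/, a rounded vowel → -uhu → *obegvadjuuhu*.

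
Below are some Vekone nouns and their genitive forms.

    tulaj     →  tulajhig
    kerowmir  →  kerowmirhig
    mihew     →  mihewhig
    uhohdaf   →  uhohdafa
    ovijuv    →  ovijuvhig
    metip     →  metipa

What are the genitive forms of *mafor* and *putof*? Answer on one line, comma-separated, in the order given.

maforhig, putofa

The pattern is voicing of the final consonant: -a when the stem ends in a voiceless consonant (*uhohdaf*, *metip*); -hig when the stem ends in a voiced consonant (*tulaj*, *kerowmir*, *mihew*, *ovijuv*).
Since the final consonant of *mafor* is /r/ (voiced), it takes -hig, giving *maforhig*.
*putof*: final consonant = /f/, voiceless → -a → *putofa*.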